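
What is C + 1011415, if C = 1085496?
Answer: 2096911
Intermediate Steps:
C + 1011415 = 1085496 + 1011415 = 2096911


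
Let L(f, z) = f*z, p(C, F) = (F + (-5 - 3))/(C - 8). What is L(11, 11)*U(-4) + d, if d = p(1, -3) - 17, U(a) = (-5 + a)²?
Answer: 68499/7 ≈ 9785.6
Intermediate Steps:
p(C, F) = (-8 + F)/(-8 + C) (p(C, F) = (F - 8)/(-8 + C) = (-8 + F)/(-8 + C))
d = -108/7 (d = (-8 - 3)/(-8 + 1) - 17 = -11/(-7) - 17 = -⅐*(-11) - 17 = 11/7 - 17 = -108/7 ≈ -15.429)
L(11, 11)*U(-4) + d = (11*11)*(-5 - 4)² - 108/7 = 121*(-9)² - 108/7 = 121*81 - 108/7 = 9801 - 108/7 = 68499/7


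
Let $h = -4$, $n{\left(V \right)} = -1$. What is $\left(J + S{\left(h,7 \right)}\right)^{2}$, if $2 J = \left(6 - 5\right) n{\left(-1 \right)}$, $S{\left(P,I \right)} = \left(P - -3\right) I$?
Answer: $\frac{225}{4} \approx 56.25$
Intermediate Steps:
$S{\left(P,I \right)} = I \left(3 + P\right)$ ($S{\left(P,I \right)} = \left(P + 3\right) I = \left(3 + P\right) I = I \left(3 + P\right)$)
$J = - \frac{1}{2}$ ($J = \frac{\left(6 - 5\right) \left(-1\right)}{2} = \frac{1 \left(-1\right)}{2} = \frac{1}{2} \left(-1\right) = - \frac{1}{2} \approx -0.5$)
$\left(J + S{\left(h,7 \right)}\right)^{2} = \left(- \frac{1}{2} + 7 \left(3 - 4\right)\right)^{2} = \left(- \frac{1}{2} + 7 \left(-1\right)\right)^{2} = \left(- \frac{1}{2} - 7\right)^{2} = \left(- \frac{15}{2}\right)^{2} = \frac{225}{4}$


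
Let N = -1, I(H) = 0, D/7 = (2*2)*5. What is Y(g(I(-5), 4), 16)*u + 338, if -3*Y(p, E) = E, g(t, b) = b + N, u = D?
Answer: -1226/3 ≈ -408.67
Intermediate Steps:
D = 140 (D = 7*((2*2)*5) = 7*(4*5) = 7*20 = 140)
u = 140
g(t, b) = -1 + b (g(t, b) = b - 1 = -1 + b)
Y(p, E) = -E/3
Y(g(I(-5), 4), 16)*u + 338 = -⅓*16*140 + 338 = -16/3*140 + 338 = -2240/3 + 338 = -1226/3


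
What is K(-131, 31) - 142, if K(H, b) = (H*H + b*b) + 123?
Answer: 18103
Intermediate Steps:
K(H, b) = 123 + H**2 + b**2 (K(H, b) = (H**2 + b**2) + 123 = 123 + H**2 + b**2)
K(-131, 31) - 142 = (123 + (-131)**2 + 31**2) - 142 = (123 + 17161 + 961) - 142 = 18245 - 142 = 18103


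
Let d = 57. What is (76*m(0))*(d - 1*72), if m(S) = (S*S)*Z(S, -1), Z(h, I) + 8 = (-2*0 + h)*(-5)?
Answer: 0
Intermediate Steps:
Z(h, I) = -8 - 5*h (Z(h, I) = -8 + (-2*0 + h)*(-5) = -8 + (0 + h)*(-5) = -8 + h*(-5) = -8 - 5*h)
m(S) = S²*(-8 - 5*S) (m(S) = (S*S)*(-8 - 5*S) = S²*(-8 - 5*S))
(76*m(0))*(d - 1*72) = (76*(0²*(-8 - 5*0)))*(57 - 1*72) = (76*(0*(-8 + 0)))*(57 - 72) = (76*(0*(-8)))*(-15) = (76*0)*(-15) = 0*(-15) = 0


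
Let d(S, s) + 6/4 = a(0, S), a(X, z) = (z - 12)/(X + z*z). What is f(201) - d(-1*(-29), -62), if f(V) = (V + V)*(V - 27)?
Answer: 117655025/1682 ≈ 69950.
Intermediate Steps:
a(X, z) = (-12 + z)/(X + z²)
d(S, s) = -3/2 + (-12 + S)/S² (d(S, s) = -3/2 + (-12 + S)/(0 + S²) = -3/2 + (-12 + S)/(S²) = -3/2 + (-12 + S)/S²)
f(V) = 2*V*(-27 + V) (f(V) = (2*V)*(-27 + V) = 2*V*(-27 + V))
f(201) - d(-1*(-29), -62) = 2*201*(-27 + 201) - (-3/2 + 1/(-1*(-29)) - 12/(-1*(-29))²) = 2*201*174 - (-3/2 + 1/29 - 12/29²) = 69948 - (-3/2 + 1/29 - 12*1/841) = 69948 - (-3/2 + 1/29 - 12/841) = 69948 - 1*(-2489/1682) = 69948 + 2489/1682 = 117655025/1682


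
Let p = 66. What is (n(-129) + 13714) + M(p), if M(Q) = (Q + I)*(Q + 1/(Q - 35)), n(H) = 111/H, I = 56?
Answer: 29018177/1333 ≈ 21769.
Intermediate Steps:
M(Q) = (56 + Q)*(Q + 1/(-35 + Q)) (M(Q) = (Q + 56)*(Q + 1/(Q - 35)) = (56 + Q)*(Q + 1/(-35 + Q)))
(n(-129) + 13714) + M(p) = (111/(-129) + 13714) + (56 + 66³ - 1959*66 + 21*66²)/(-35 + 66) = (111*(-1/129) + 13714) + (56 + 287496 - 129294 + 21*4356)/31 = (-37/43 + 13714) + (56 + 287496 - 129294 + 91476)/31 = 589665/43 + (1/31)*249734 = 589665/43 + 249734/31 = 29018177/1333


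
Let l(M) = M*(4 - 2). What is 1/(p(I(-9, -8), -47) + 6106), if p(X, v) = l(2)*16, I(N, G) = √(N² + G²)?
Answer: 1/6170 ≈ 0.00016207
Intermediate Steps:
I(N, G) = √(G² + N²)
l(M) = 2*M (l(M) = M*2 = 2*M)
p(X, v) = 64 (p(X, v) = (2*2)*16 = 4*16 = 64)
1/(p(I(-9, -8), -47) + 6106) = 1/(64 + 6106) = 1/6170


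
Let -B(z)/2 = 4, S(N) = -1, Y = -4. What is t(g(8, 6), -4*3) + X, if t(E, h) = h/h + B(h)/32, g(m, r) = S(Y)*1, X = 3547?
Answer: 14191/4 ≈ 3547.8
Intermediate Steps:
B(z) = -8 (B(z) = -2*4 = -8)
g(m, r) = -1 (g(m, r) = -1*1 = -1)
t(E, h) = 3/4 (t(E, h) = h/h - 8/32 = 1 - 8*1/32 = 1 - 1/4 = 3/4)
t(g(8, 6), -4*3) + X = 3/4 + 3547 = 14191/4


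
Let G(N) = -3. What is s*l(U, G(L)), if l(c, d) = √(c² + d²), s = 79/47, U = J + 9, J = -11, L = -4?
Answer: 79*√13/47 ≈ 6.0604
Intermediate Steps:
U = -2 (U = -11 + 9 = -2)
s = 79/47 (s = 79*(1/47) = 79/47 ≈ 1.6809)
s*l(U, G(L)) = 79*√((-2)² + (-3)²)/47 = 79*√(4 + 9)/47 = 79*√13/47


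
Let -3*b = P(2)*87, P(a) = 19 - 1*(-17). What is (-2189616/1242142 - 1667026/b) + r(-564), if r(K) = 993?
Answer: 76275357383/29472642 ≈ 2588.0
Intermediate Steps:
P(a) = 36 (P(a) = 19 + 17 = 36)
b = -1044 (b = -12*87 = -⅓*3132 = -1044)
(-2189616/1242142 - 1667026/b) + r(-564) = (-2189616/1242142 - 1667026/(-1044)) + 993 = (-2189616*1/1242142 - 1667026*(-1/1044)) + 993 = (-99528/56461 + 833513/522) + 993 = 47009023877/29472642 + 993 = 76275357383/29472642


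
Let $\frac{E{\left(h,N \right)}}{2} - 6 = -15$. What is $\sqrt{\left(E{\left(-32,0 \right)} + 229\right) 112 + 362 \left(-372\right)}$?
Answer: $2 i \sqrt{27758} \approx 333.21 i$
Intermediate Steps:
$E{\left(h,N \right)} = -18$ ($E{\left(h,N \right)} = 12 + 2 \left(-15\right) = 12 - 30 = -18$)
$\sqrt{\left(E{\left(-32,0 \right)} + 229\right) 112 + 362 \left(-372\right)} = \sqrt{\left(-18 + 229\right) 112 + 362 \left(-372\right)} = \sqrt{211 \cdot 112 - 134664} = \sqrt{23632 - 134664} = \sqrt{-111032} = 2 i \sqrt{27758}$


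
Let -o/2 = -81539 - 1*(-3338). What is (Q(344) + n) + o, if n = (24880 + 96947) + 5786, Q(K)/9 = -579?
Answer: 278804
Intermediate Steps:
Q(K) = -5211 (Q(K) = 9*(-579) = -5211)
o = 156402 (o = -2*(-81539 - 1*(-3338)) = -2*(-81539 + 3338) = -2*(-78201) = 156402)
n = 127613 (n = 121827 + 5786 = 127613)
(Q(344) + n) + o = (-5211 + 127613) + 156402 = 122402 + 156402 = 278804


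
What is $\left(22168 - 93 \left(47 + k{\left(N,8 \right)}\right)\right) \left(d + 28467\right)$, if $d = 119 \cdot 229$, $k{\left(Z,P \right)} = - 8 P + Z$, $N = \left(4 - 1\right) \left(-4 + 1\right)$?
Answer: $1369882748$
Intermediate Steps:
$N = -9$ ($N = 3 \left(-3\right) = -9$)
$k{\left(Z,P \right)} = Z - 8 P$
$d = 27251$
$\left(22168 - 93 \left(47 + k{\left(N,8 \right)}\right)\right) \left(d + 28467\right) = \left(22168 - 93 \left(47 - 73\right)\right) \left(27251 + 28467\right) = \left(22168 - 93 \left(47 - 73\right)\right) 55718 = \left(22168 - -2418\right) 55718 = \left(22168 + 2418\right) 55718 = 24586 \cdot 55718 = 1369882748$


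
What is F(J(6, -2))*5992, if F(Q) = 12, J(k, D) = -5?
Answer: 71904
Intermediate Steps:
F(J(6, -2))*5992 = 12*5992 = 71904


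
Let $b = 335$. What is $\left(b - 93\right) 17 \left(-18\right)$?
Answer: $-74052$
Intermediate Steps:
$\left(b - 93\right) 17 \left(-18\right) = \left(335 - 93\right) 17 \left(-18\right) = 242 \left(-306\right) = -74052$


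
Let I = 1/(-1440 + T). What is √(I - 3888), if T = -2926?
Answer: I*√74112889294/4366 ≈ 62.354*I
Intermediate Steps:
I = -1/4366 (I = 1/(-1440 - 2926) = 1/(-4366) = -1/4366 ≈ -0.00022904)
√(I - 3888) = √(-1/4366 - 3888) = √(-16975009/4366) = I*√74112889294/4366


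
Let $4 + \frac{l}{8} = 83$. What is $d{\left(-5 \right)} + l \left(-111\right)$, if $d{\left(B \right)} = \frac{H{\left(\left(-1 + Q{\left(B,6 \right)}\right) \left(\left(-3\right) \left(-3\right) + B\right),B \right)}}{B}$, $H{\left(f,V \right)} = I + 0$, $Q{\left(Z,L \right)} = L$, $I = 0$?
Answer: $-70152$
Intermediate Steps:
$l = 632$ ($l = -32 + 8 \cdot 83 = -32 + 664 = 632$)
$H{\left(f,V \right)} = 0$ ($H{\left(f,V \right)} = 0 + 0 = 0$)
$d{\left(B \right)} = 0$ ($d{\left(B \right)} = \frac{0}{B} = 0$)
$d{\left(-5 \right)} + l \left(-111\right) = 0 + 632 \left(-111\right) = 0 - 70152 = -70152$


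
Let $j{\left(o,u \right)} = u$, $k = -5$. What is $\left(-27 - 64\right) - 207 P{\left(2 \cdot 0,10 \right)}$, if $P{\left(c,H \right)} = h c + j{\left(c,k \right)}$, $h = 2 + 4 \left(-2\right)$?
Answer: $944$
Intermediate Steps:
$h = -6$ ($h = 2 - 8 = -6$)
$P{\left(c,H \right)} = -5 - 6 c$ ($P{\left(c,H \right)} = - 6 c - 5 = -5 - 6 c$)
$\left(-27 - 64\right) - 207 P{\left(2 \cdot 0,10 \right)} = \left(-27 - 64\right) - 207 \left(-5 - 6 \cdot 2 \cdot 0\right) = \left(-27 - 64\right) - 207 \left(-5 - 0\right) = -91 - 207 \left(-5 + 0\right) = -91 - -1035 = -91 + 1035 = 944$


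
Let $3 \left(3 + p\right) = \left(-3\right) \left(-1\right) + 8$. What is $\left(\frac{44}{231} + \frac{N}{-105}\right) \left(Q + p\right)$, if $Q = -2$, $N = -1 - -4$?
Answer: $- \frac{68}{315} \approx -0.21587$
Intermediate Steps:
$N = 3$ ($N = -1 + 4 = 3$)
$p = \frac{2}{3}$ ($p = -3 + \frac{\left(-3\right) \left(-1\right) + 8}{3} = -3 + \frac{3 + 8}{3} = -3 + \frac{1}{3} \cdot 11 = -3 + \frac{11}{3} = \frac{2}{3} \approx 0.66667$)
$\left(\frac{44}{231} + \frac{N}{-105}\right) \left(Q + p\right) = \left(\frac{44}{231} + \frac{3}{-105}\right) \left(-2 + \frac{2}{3}\right) = \left(44 \cdot \frac{1}{231} + 3 \left(- \frac{1}{105}\right)\right) \left(- \frac{4}{3}\right) = \left(\frac{4}{21} - \frac{1}{35}\right) \left(- \frac{4}{3}\right) = \frac{17}{105} \left(- \frac{4}{3}\right) = - \frac{68}{315}$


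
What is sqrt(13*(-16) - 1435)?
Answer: I*sqrt(1643) ≈ 40.534*I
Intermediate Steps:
sqrt(13*(-16) - 1435) = sqrt(-208 - 1435) = sqrt(-1643) = I*sqrt(1643)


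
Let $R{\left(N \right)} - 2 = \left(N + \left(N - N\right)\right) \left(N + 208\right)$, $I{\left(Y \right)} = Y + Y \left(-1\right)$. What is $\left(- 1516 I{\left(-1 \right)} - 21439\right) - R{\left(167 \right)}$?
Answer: $-84066$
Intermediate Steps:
$I{\left(Y \right)} = 0$ ($I{\left(Y \right)} = Y - Y = 0$)
$R{\left(N \right)} = 2 + N \left(208 + N\right)$ ($R{\left(N \right)} = 2 + \left(N + \left(N - N\right)\right) \left(N + 208\right) = 2 + \left(N + 0\right) \left(208 + N\right) = 2 + N \left(208 + N\right)$)
$\left(- 1516 I{\left(-1 \right)} - 21439\right) - R{\left(167 \right)} = \left(\left(-1516\right) 0 - 21439\right) - \left(2 + 167^{2} + 208 \cdot 167\right) = \left(0 - 21439\right) - \left(2 + 27889 + 34736\right) = -21439 - 62627 = -84066$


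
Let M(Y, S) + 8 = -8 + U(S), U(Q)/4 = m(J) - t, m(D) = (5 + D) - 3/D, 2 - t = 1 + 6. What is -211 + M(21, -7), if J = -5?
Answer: -1023/5 ≈ -204.60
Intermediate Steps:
t = -5 (t = 2 - (1 + 6) = 2 - 1*7 = 2 - 7 = -5)
m(D) = 5 + D - 3/D
U(Q) = 112/5 (U(Q) = 4*((5 - 5 - 3/(-5)) - 1*(-5)) = 4*((5 - 5 - 3*(-1/5)) + 5) = 4*((5 - 5 + 3/5) + 5) = 4*(3/5 + 5) = 4*(28/5) = 112/5)
M(Y, S) = 32/5 (M(Y, S) = -8 + (-8 + 112/5) = -8 + 72/5 = 32/5)
-211 + M(21, -7) = -211 + 32/5 = -1023/5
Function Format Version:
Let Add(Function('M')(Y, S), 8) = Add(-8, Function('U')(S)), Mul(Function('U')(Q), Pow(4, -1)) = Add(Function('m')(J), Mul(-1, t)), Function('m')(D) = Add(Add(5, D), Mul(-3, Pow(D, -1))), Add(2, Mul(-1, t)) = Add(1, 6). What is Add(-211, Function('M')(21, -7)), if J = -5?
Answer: Rational(-1023, 5) ≈ -204.60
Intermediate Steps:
t = -5 (t = Add(2, Mul(-1, Add(1, 6))) = Add(2, Mul(-1, 7)) = Add(2, -7) = -5)
Function('m')(D) = Add(5, D, Mul(-3, Pow(D, -1)))
Function('U')(Q) = Rational(112, 5) (Function('U')(Q) = Mul(4, Add(Add(5, -5, Mul(-3, Pow(-5, -1))), Mul(-1, -5))) = Mul(4, Add(Add(5, -5, Mul(-3, Rational(-1, 5))), 5)) = Mul(4, Add(Add(5, -5, Rational(3, 5)), 5)) = Mul(4, Add(Rational(3, 5), 5)) = Mul(4, Rational(28, 5)) = Rational(112, 5))
Function('M')(Y, S) = Rational(32, 5) (Function('M')(Y, S) = Add(-8, Add(-8, Rational(112, 5))) = Add(-8, Rational(72, 5)) = Rational(32, 5))
Add(-211, Function('M')(21, -7)) = Add(-211, Rational(32, 5)) = Rational(-1023, 5)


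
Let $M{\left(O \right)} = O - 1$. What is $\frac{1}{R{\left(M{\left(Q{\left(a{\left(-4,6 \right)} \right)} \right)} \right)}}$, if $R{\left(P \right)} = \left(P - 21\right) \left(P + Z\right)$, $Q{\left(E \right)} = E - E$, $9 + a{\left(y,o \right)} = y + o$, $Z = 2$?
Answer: $- \frac{1}{22} \approx -0.045455$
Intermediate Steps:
$a{\left(y,o \right)} = -9 + o + y$ ($a{\left(y,o \right)} = -9 + \left(y + o\right) = -9 + \left(o + y\right) = -9 + o + y$)
$Q{\left(E \right)} = 0$
$M{\left(O \right)} = -1 + O$
$R{\left(P \right)} = \left(-21 + P\right) \left(2 + P\right)$ ($R{\left(P \right)} = \left(P - 21\right) \left(P + 2\right) = \left(-21 + P\right) \left(2 + P\right)$)
$\frac{1}{R{\left(M{\left(Q{\left(a{\left(-4,6 \right)} \right)} \right)} \right)}} = \frac{1}{-42 + \left(-1 + 0\right)^{2} - 19 \left(-1 + 0\right)} = \frac{1}{-42 + \left(-1\right)^{2} - -19} = \frac{1}{-42 + 1 + 19} = \frac{1}{-22} = - \frac{1}{22}$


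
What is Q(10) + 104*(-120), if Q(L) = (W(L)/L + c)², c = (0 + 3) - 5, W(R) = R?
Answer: -12479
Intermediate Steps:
c = -2 (c = 3 - 5 = -2)
Q(L) = 1 (Q(L) = (L/L - 2)² = (1 - 2)² = (-1)² = 1)
Q(10) + 104*(-120) = 1 + 104*(-120) = 1 - 12480 = -12479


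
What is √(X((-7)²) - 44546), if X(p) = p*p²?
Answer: √73103 ≈ 270.38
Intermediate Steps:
X(p) = p³
√(X((-7)²) - 44546) = √(((-7)²)³ - 44546) = √(49³ - 44546) = √(117649 - 44546) = √73103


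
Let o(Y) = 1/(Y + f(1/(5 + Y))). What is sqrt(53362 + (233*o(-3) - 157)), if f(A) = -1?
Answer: sqrt(212587)/2 ≈ 230.54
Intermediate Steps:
o(Y) = 1/(-1 + Y) (o(Y) = 1/(Y - 1) = 1/(-1 + Y))
sqrt(53362 + (233*o(-3) - 157)) = sqrt(53362 + (233/(-1 - 3) - 157)) = sqrt(53362 + (233/(-4) - 157)) = sqrt(53362 + (233*(-1/4) - 157)) = sqrt(53362 + (-233/4 - 157)) = sqrt(53362 - 861/4) = sqrt(212587/4) = sqrt(212587)/2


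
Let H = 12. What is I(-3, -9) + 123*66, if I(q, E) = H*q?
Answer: 8082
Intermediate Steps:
I(q, E) = 12*q
I(-3, -9) + 123*66 = 12*(-3) + 123*66 = -36 + 8118 = 8082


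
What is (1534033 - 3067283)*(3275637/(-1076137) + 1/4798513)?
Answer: 24099908150383163000/5163857384281 ≈ 4.6670e+6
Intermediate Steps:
(1534033 - 3067283)*(3275637/(-1076137) + 1/4798513) = -1533250*(3275637*(-1/1076137) + 1/4798513) = -1533250*(-3275637/1076137 + 1/4798513) = -1533250*(-15718185651644/5163857384281) = 24099908150383163000/5163857384281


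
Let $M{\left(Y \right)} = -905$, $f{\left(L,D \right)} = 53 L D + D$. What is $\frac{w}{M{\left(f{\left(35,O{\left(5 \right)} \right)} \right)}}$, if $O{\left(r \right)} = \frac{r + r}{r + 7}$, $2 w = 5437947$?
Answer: $- \frac{5437947}{1810} \approx -3004.4$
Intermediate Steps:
$w = \frac{5437947}{2}$ ($w = \frac{1}{2} \cdot 5437947 = \frac{5437947}{2} \approx 2.719 \cdot 10^{6}$)
$O{\left(r \right)} = \frac{2 r}{7 + r}$
$f{\left(L,D \right)} = D + 53 D L$ ($f{\left(L,D \right)} = 53 D L + D = D + 53 D L$)
$\frac{w}{M{\left(f{\left(35,O{\left(5 \right)} \right)} \right)}} = \frac{5437947}{2 \left(-905\right)} = \frac{5437947}{2} \left(- \frac{1}{905}\right) = - \frac{5437947}{1810}$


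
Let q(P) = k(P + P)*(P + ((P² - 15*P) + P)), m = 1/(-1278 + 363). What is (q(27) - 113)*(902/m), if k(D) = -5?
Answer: 1653135990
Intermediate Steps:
m = -1/915 (m = 1/(-915) = -1/915 ≈ -0.0010929)
q(P) = -5*P² + 65*P (q(P) = -5*(P + ((P² - 15*P) + P)) = -5*(P + (P² - 14*P)) = -5*(P² - 13*P) = -5*P² + 65*P)
(q(27) - 113)*(902/m) = (5*27*(13 - 1*27) - 113)*(902/(-1/915)) = (5*27*(13 - 27) - 113)*(902*(-915)) = (5*27*(-14) - 113)*(-825330) = (-1890 - 113)*(-825330) = -2003*(-825330) = 1653135990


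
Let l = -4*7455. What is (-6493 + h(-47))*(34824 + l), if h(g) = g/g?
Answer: -32485968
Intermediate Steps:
l = -29820
h(g) = 1
(-6493 + h(-47))*(34824 + l) = (-6493 + 1)*(34824 - 29820) = -6492*5004 = -32485968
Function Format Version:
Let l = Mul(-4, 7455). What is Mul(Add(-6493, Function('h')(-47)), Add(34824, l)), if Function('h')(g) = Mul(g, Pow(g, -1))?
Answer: -32485968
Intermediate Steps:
l = -29820
Function('h')(g) = 1
Mul(Add(-6493, Function('h')(-47)), Add(34824, l)) = Mul(Add(-6493, 1), Add(34824, -29820)) = Mul(-6492, 5004) = -32485968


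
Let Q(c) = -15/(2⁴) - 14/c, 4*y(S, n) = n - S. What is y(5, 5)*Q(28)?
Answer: 0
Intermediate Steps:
y(S, n) = -S/4 + n/4 (y(S, n) = (n - S)/4 = -S/4 + n/4)
Q(c) = -15/16 - 14/c
y(5, 5)*Q(28) = (-¼*5 + (¼)*5)*(-15/16 - 14/28) = (-5/4 + 5/4)*(-15/16 - 14*1/28) = 0*(-15/16 - ½) = 0*(-23/16) = 0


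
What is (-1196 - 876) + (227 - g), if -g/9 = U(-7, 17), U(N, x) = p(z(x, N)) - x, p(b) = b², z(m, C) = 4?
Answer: -1854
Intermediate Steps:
U(N, x) = 16 - x (U(N, x) = 4² - x = 16 - x)
g = 9 (g = -9*(16 - 1*17) = -9*(16 - 17) = -9*(-1) = 9)
(-1196 - 876) + (227 - g) = (-1196 - 876) + (227 - 1*9) = -2072 + (227 - 9) = -2072 + 218 = -1854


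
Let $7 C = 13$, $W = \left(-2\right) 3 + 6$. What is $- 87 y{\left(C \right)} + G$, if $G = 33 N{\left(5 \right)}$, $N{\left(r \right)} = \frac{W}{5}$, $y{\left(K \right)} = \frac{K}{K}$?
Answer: $-87$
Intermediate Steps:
$W = 0$ ($W = -6 + 6 = 0$)
$C = \frac{13}{7}$ ($C = \frac{1}{7} \cdot 13 = \frac{13}{7} \approx 1.8571$)
$y{\left(K \right)} = 1$
$N{\left(r \right)} = 0$ ($N{\left(r \right)} = \frac{0}{5} = 0 \cdot \frac{1}{5} = 0$)
$G = 0$ ($G = 33 \cdot 0 = 0$)
$- 87 y{\left(C \right)} + G = \left(-87\right) 1 + 0 = -87 + 0 = -87$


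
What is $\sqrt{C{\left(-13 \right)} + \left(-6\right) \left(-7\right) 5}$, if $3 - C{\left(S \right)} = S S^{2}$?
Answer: $\sqrt{2410} \approx 49.092$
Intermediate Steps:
$C{\left(S \right)} = 3 - S^{3}$ ($C{\left(S \right)} = 3 - S S^{2} = 3 - S^{3}$)
$\sqrt{C{\left(-13 \right)} + \left(-6\right) \left(-7\right) 5} = \sqrt{\left(3 - \left(-13\right)^{3}\right) + \left(-6\right) \left(-7\right) 5} = \sqrt{\left(3 - -2197\right) + 42 \cdot 5} = \sqrt{\left(3 + 2197\right) + 210} = \sqrt{2200 + 210} = \sqrt{2410}$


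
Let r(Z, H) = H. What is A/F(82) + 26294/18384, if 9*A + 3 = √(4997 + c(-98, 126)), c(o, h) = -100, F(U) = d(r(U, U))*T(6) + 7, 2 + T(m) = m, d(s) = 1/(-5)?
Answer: 392237/284952 + 5*√4897/279 ≈ 2.6306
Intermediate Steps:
d(s) = -⅕
T(m) = -2 + m
F(U) = 31/5 (F(U) = -(-2 + 6)/5 + 7 = -⅕*4 + 7 = -⅘ + 7 = 31/5)
A = -⅓ + √4897/9 (A = -⅓ + √(4997 - 100)/9 = -⅓ + √4897/9 ≈ 7.4421)
A/F(82) + 26294/18384 = (-⅓ + √4897/9)/(31/5) + 26294/18384 = (-⅓ + √4897/9)*(5/31) + 26294*(1/18384) = (-5/93 + 5*√4897/279) + 13147/9192 = 392237/284952 + 5*√4897/279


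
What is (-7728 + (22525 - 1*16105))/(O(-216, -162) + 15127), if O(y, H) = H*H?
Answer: -1308/41371 ≈ -0.031616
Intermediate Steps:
O(y, H) = H²
(-7728 + (22525 - 1*16105))/(O(-216, -162) + 15127) = (-7728 + (22525 - 1*16105))/((-162)² + 15127) = (-7728 + (22525 - 16105))/(26244 + 15127) = (-7728 + 6420)/41371 = -1308*1/41371 = -1308/41371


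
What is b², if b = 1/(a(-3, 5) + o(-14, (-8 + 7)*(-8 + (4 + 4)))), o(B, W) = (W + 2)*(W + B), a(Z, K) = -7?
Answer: 1/1225 ≈ 0.00081633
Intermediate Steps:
o(B, W) = (2 + W)*(B + W)
b = -1/35 (b = 1/(-7 + (((-8 + 7)*(-8 + (4 + 4)))² + 2*(-14) + 2*((-8 + 7)*(-8 + (4 + 4))) - 14*(-8 + 7)*(-8 + (4 + 4)))) = 1/(-7 + ((-(-8 + 8))² - 28 + 2*(-(-8 + 8)) - (-14)*(-8 + 8))) = 1/(-7 + ((-1*0)² - 28 + 2*(-1*0) - (-14)*0)) = 1/(-7 + (0² - 28 + 2*0 - 14*0)) = 1/(-7 + (0 - 28 + 0 + 0)) = 1/(-7 - 28) = 1/(-35) = -1/35 ≈ -0.028571)
b² = (-1/35)² = 1/1225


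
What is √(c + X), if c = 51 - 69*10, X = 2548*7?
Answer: √17197 ≈ 131.14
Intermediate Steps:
X = 17836
c = -639 (c = 51 - 690 = -639)
√(c + X) = √(-639 + 17836) = √17197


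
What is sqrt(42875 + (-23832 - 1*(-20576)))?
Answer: sqrt(39619) ≈ 199.05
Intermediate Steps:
sqrt(42875 + (-23832 - 1*(-20576))) = sqrt(42875 + (-23832 + 20576)) = sqrt(42875 - 3256) = sqrt(39619)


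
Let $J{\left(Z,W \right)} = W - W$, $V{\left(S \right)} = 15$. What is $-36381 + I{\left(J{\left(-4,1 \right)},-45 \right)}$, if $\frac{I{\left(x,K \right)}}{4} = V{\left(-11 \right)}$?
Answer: $-36321$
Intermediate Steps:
$J{\left(Z,W \right)} = 0$
$I{\left(x,K \right)} = 60$ ($I{\left(x,K \right)} = 4 \cdot 15 = 60$)
$-36381 + I{\left(J{\left(-4,1 \right)},-45 \right)} = -36381 + 60 = -36321$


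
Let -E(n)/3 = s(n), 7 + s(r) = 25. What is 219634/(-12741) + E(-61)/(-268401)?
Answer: -19649765740/1139899047 ≈ -17.238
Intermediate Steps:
s(r) = 18 (s(r) = -7 + 25 = 18)
E(n) = -54 (E(n) = -3*18 = -54)
219634/(-12741) + E(-61)/(-268401) = 219634/(-12741) - 54/(-268401) = 219634*(-1/12741) - 54*(-1/268401) = -219634/12741 + 18/89467 = -19649765740/1139899047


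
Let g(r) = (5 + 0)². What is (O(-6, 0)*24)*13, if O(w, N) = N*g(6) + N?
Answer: 0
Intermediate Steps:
g(r) = 25 (g(r) = 5² = 25)
O(w, N) = 26*N (O(w, N) = N*25 + N = 25*N + N = 26*N)
(O(-6, 0)*24)*13 = ((26*0)*24)*13 = (0*24)*13 = 0*13 = 0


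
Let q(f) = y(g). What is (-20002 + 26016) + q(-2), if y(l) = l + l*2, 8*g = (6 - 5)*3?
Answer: 48121/8 ≈ 6015.1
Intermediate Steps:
g = 3/8 (g = ((6 - 5)*3)/8 = (1*3)/8 = (⅛)*3 = 3/8 ≈ 0.37500)
y(l) = 3*l (y(l) = l + 2*l = 3*l)
q(f) = 9/8 (q(f) = 3*(3/8) = 9/8)
(-20002 + 26016) + q(-2) = (-20002 + 26016) + 9/8 = 6014 + 9/8 = 48121/8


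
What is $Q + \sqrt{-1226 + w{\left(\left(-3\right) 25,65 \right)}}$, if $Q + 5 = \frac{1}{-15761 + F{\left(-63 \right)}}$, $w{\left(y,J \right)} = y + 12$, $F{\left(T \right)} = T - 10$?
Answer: $- \frac{79171}{15834} + i \sqrt{1289} \approx -5.0001 + 35.903 i$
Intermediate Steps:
$F{\left(T \right)} = -10 + T$ ($F{\left(T \right)} = T - 10 = -10 + T$)
$w{\left(y,J \right)} = 12 + y$
$Q = - \frac{79171}{15834}$ ($Q = -5 + \frac{1}{-15761 - 73} = -5 + \frac{1}{-15834} = -5 - \frac{1}{15834} = - \frac{79171}{15834} \approx -5.0001$)
$Q + \sqrt{-1226 + w{\left(\left(-3\right) 25,65 \right)}} = - \frac{79171}{15834} + \sqrt{-1226 + \left(12 - 75\right)} = - \frac{79171}{15834} + \sqrt{-1226 - 63} = - \frac{79171}{15834} + \sqrt{-1289} = - \frac{79171}{15834} + i \sqrt{1289}$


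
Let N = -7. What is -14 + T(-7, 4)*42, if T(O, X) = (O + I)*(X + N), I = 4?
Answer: 364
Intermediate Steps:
T(O, X) = (-7 + X)*(4 + O) (T(O, X) = (O + 4)*(X - 7) = (4 + O)*(-7 + X) = (-7 + X)*(4 + O))
-14 + T(-7, 4)*42 = -14 + (-28 - 7*(-7) + 4*4 - 7*4)*42 = -14 + (-28 + 49 + 16 - 28)*42 = -14 + 9*42 = -14 + 378 = 364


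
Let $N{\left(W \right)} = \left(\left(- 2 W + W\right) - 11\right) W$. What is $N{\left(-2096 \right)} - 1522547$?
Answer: $-5892707$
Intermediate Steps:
$N{\left(W \right)} = W \left(-11 - W\right)$ ($N{\left(W \right)} = \left(- W - 11\right) W = \left(-11 - W\right) W = W \left(-11 - W\right)$)
$N{\left(-2096 \right)} - 1522547 = \left(-1\right) \left(-2096\right) \left(11 - 2096\right) - 1522547 = \left(-1\right) \left(-2096\right) \left(-2085\right) - 1522547 = -4370160 - 1522547 = -5892707$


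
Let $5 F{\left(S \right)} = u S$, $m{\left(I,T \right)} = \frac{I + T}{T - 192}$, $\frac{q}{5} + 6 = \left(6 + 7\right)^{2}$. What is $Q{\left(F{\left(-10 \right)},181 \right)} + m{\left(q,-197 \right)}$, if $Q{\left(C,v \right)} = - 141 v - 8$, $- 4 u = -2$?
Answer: $- \frac{9931399}{389} \approx -25531.0$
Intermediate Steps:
$u = \frac{1}{2}$ ($u = \left(- \frac{1}{4}\right) \left(-2\right) = \frac{1}{2} \approx 0.5$)
$q = 815$ ($q = -30 + 5 \left(6 + 7\right)^{2} = -30 + 5 \cdot 13^{2} = -30 + 5 \cdot 169 = -30 + 845 = 815$)
$m{\left(I,T \right)} = \frac{I + T}{-192 + T}$
$F{\left(S \right)} = \frac{S}{10}$ ($F{\left(S \right)} = \frac{\frac{1}{2} S}{5} = \frac{S}{10}$)
$Q{\left(C,v \right)} = -8 - 141 v$
$Q{\left(F{\left(-10 \right)},181 \right)} + m{\left(q,-197 \right)} = \left(-8 - 25521\right) + \frac{815 - 197}{-192 - 197} = \left(-8 - 25521\right) + \frac{1}{-389} \cdot 618 = -25529 - \frac{618}{389} = - \frac{9931399}{389}$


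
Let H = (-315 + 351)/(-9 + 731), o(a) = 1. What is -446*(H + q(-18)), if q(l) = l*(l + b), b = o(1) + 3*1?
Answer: -40581540/361 ≈ -1.1241e+5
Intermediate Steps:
H = 18/361 (H = 36/722 = 36*(1/722) = 18/361 ≈ 0.049861)
b = 4 (b = 1 + 3*1 = 1 + 3 = 4)
q(l) = l*(4 + l) (q(l) = l*(l + 4) = l*(4 + l))
-446*(H + q(-18)) = -446*(18/361 - 18*(4 - 18)) = -446*(18/361 - 18*(-14)) = -446*(18/361 + 252) = -446*90990/361 = -40581540/361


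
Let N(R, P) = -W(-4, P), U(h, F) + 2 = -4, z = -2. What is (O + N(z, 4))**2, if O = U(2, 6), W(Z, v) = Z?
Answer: 4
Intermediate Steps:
U(h, F) = -6 (U(h, F) = -2 - 4 = -6)
O = -6
N(R, P) = 4 (N(R, P) = -1*(-4) = 4)
(O + N(z, 4))**2 = (-6 + 4)**2 = (-2)**2 = 4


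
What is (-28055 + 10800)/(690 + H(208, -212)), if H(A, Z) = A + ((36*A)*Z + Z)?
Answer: 3451/317354 ≈ 0.010874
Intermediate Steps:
H(A, Z) = A + Z + 36*A*Z (H(A, Z) = A + (36*A*Z + Z) = A + (Z + 36*A*Z) = A + Z + 36*A*Z)
(-28055 + 10800)/(690 + H(208, -212)) = (-28055 + 10800)/(690 + (208 - 212 + 36*208*(-212))) = -17255/(690 + (208 - 212 - 1587456)) = -17255/(690 - 1587460) = -17255/(-1586770) = -17255*(-1/1586770) = 3451/317354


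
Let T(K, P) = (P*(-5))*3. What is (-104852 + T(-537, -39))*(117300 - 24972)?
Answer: -9626763576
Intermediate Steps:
T(K, P) = -15*P (T(K, P) = -5*P*3 = -15*P)
(-104852 + T(-537, -39))*(117300 - 24972) = (-104852 - 15*(-39))*(117300 - 24972) = (-104852 + 585)*92328 = -104267*92328 = -9626763576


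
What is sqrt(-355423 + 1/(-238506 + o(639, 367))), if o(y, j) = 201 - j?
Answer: I*sqrt(1265401923839669)/59668 ≈ 596.17*I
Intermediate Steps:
sqrt(-355423 + 1/(-238506 + o(639, 367))) = sqrt(-355423 + 1/(-238506 + (201 - 1*367))) = sqrt(-355423 + 1/(-238506 + (201 - 367))) = sqrt(-355423 + 1/(-238506 - 166)) = sqrt(-355423 + 1/(-238672)) = sqrt(-355423 - 1/238672) = sqrt(-84829518257/238672) = I*sqrt(1265401923839669)/59668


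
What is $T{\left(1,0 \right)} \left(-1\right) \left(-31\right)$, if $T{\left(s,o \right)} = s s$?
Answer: $31$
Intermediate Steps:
$T{\left(s,o \right)} = s^{2}$
$T{\left(1,0 \right)} \left(-1\right) \left(-31\right) = 1^{2} \left(-1\right) \left(-31\right) = 1 \left(-1\right) \left(-31\right) = \left(-1\right) \left(-31\right) = 31$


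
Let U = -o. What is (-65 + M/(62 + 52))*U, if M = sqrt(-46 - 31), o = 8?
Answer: 520 - 4*I*sqrt(77)/57 ≈ 520.0 - 0.61579*I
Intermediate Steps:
M = I*sqrt(77) (M = sqrt(-77) = I*sqrt(77) ≈ 8.775*I)
U = -8 (U = -1*8 = -8)
(-65 + M/(62 + 52))*U = (-65 + (I*sqrt(77))/(62 + 52))*(-8) = (-65 + (I*sqrt(77))/114)*(-8) = (-65 + I*sqrt(77)/114)*(-8) = 520 - 4*I*sqrt(77)/57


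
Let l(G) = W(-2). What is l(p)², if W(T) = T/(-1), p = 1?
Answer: 4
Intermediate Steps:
W(T) = -T (W(T) = T*(-1) = -T)
l(G) = 2 (l(G) = -1*(-2) = 2)
l(p)² = 2² = 4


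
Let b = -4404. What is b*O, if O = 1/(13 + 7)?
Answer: -1101/5 ≈ -220.20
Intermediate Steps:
O = 1/20 ≈ 0.050000
b*O = -4404*1/20 = -1101/5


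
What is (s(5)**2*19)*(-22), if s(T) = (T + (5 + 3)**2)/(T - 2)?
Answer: -221122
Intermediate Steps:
s(T) = (64 + T)/(-2 + T) (s(T) = (T + 8**2)/(-2 + T) = (T + 64)/(-2 + T) = (64 + T)/(-2 + T))
(s(5)**2*19)*(-22) = (((64 + 5)/(-2 + 5))**2*19)*(-22) = ((69/3)**2*19)*(-22) = (((1/3)*69)**2*19)*(-22) = (23**2*19)*(-22) = (529*19)*(-22) = 10051*(-22) = -221122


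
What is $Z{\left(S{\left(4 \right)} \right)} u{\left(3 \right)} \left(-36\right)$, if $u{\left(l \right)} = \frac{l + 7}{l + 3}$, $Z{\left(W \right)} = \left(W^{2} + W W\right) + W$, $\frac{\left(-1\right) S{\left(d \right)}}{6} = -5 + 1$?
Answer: $-70560$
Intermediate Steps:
$S{\left(d \right)} = 24$ ($S{\left(d \right)} = - 6 \left(-5 + 1\right) = \left(-6\right) \left(-4\right) = 24$)
$Z{\left(W \right)} = W + 2 W^{2}$ ($Z{\left(W \right)} = \left(W^{2} + W^{2}\right) + W = 2 W^{2} + W = W + 2 W^{2}$)
$u{\left(l \right)} = \frac{7 + l}{3 + l}$
$Z{\left(S{\left(4 \right)} \right)} u{\left(3 \right)} \left(-36\right) = 24 \left(1 + 2 \cdot 24\right) \frac{7 + 3}{3 + 3} \left(-36\right) = 24 \left(1 + 48\right) \frac{1}{6} \cdot 10 \left(-36\right) = 24 \cdot 49 \cdot \frac{1}{6} \cdot 10 \left(-36\right) = 1176 \cdot \frac{5}{3} \left(-36\right) = 1960 \left(-36\right) = -70560$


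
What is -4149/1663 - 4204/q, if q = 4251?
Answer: -24628651/7069413 ≈ -3.4838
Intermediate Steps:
-4149/1663 - 4204/q = -4149/1663 - 4204/4251 = -24628651/7069413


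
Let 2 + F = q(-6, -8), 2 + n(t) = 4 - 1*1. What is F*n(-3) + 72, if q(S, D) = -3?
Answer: 67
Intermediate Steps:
n(t) = 1 (n(t) = -2 + (4 - 1*1) = -2 + (4 - 1) = -2 + 3 = 1)
F = -5 (F = -2 - 3 = -5)
F*n(-3) + 72 = -5*1 + 72 = -5 + 72 = 67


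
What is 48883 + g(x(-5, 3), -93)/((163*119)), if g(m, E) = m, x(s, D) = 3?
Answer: 948183554/19397 ≈ 48883.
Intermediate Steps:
48883 + g(x(-5, 3), -93)/((163*119)) = 48883 + 3/((163*119)) = 48883 + 3/19397 = 948183554/19397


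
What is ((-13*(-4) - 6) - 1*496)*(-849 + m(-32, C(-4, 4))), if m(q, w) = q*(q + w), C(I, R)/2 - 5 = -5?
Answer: -78750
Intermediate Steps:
C(I, R) = 0 (C(I, R) = 10 + 2*(-5) = 10 - 10 = 0)
((-13*(-4) - 6) - 1*496)*(-849 + m(-32, C(-4, 4))) = ((-13*(-4) - 6) - 1*496)*(-849 - 32*(-32 + 0)) = ((52 - 6) - 496)*(-849 - 32*(-32)) = (46 - 496)*(-849 + 1024) = -450*175 = -78750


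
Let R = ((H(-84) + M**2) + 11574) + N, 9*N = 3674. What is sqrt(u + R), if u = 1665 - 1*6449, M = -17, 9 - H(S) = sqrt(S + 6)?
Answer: sqrt(67466 - 9*I*sqrt(78))/3 ≈ 86.581 - 0.051003*I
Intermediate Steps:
N = 3674/9 (N = (1/9)*3674 = 3674/9 ≈ 408.22)
H(S) = 9 - sqrt(6 + S) (H(S) = 9 - sqrt(S + 6) = 9 - sqrt(6 + S))
R = 110522/9 - I*sqrt(78) (R = (((9 - sqrt(6 - 84)) + (-17)**2) + 11574) + 3674/9 = (((9 - sqrt(-78)) + 289) + 11574) + 3674/9 = (((9 - I*sqrt(78)) + 289) + 11574) + 3674/9 = ((298 - I*sqrt(78)) + 11574) + 3674/9 = (11872 - I*sqrt(78)) + 3674/9 = 110522/9 - I*sqrt(78) ≈ 12280.0 - 8.8318*I)
u = -4784 (u = 1665 - 6449 = -4784)
sqrt(u + R) = sqrt(-4784 + (110522/9 - I*sqrt(78))) = sqrt(67466/9 - I*sqrt(78))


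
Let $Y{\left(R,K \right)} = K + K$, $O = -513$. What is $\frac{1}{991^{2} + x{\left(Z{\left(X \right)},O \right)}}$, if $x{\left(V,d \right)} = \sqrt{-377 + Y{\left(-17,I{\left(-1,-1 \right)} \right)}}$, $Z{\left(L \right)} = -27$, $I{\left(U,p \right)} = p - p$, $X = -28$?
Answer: $\frac{982081}{964483090938} - \frac{i \sqrt{377}}{964483090938} \approx 1.0182 \cdot 10^{-6} - 2.0132 \cdot 10^{-11} i$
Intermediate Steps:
$I{\left(U,p \right)} = 0$
$Y{\left(R,K \right)} = 2 K$
$x{\left(V,d \right)} = i \sqrt{377}$ ($x{\left(V,d \right)} = \sqrt{-377 + 2 \cdot 0} = \sqrt{-377 + 0} = \sqrt{-377} = i \sqrt{377}$)
$\frac{1}{991^{2} + x{\left(Z{\left(X \right)},O \right)}} = \frac{1}{991^{2} + i \sqrt{377}} = \frac{1}{982081 + i \sqrt{377}}$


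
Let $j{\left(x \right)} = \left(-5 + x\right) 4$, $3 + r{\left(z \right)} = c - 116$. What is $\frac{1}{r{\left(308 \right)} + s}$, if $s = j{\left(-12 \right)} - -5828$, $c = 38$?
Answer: $\frac{1}{5679} \approx 0.00017609$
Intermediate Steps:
$r{\left(z \right)} = -81$ ($r{\left(z \right)} = -3 + \left(38 - 116\right) = -3 - 78 = -81$)
$j{\left(x \right)} = -20 + 4 x$
$s = 5760$ ($s = \left(-20 + 4 \left(-12\right)\right) - -5828 = \left(-20 - 48\right) + 5828 = -68 + 5828 = 5760$)
$\frac{1}{r{\left(308 \right)} + s} = \frac{1}{-81 + 5760} = \frac{1}{5679}$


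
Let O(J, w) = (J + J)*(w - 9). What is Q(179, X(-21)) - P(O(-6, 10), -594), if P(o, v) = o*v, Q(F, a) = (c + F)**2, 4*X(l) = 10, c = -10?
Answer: 21433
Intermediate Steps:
X(l) = 5/2 (X(l) = (1/4)*10 = 5/2)
O(J, w) = 2*J*(-9 + w) (O(J, w) = (2*J)*(-9 + w) = 2*J*(-9 + w))
Q(F, a) = (-10 + F)**2
Q(179, X(-21)) - P(O(-6, 10), -594) = (-10 + 179)**2 - 2*(-6)*(-9 + 10)*(-594) = 169**2 - 2*(-6)*1*(-594) = 28561 - (-12)*(-594) = 28561 - 1*7128 = 28561 - 7128 = 21433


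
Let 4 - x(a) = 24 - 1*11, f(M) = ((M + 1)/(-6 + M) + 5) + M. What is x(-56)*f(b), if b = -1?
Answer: -36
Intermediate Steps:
f(M) = 5 + M + (1 + M)/(-6 + M) (f(M) = ((1 + M)/(-6 + M) + 5) + M = (5 + (1 + M)/(-6 + M)) + M = 5 + M + (1 + M)/(-6 + M))
x(a) = -9 (x(a) = 4 - (24 - 1*11) = 4 - (24 - 11) = 4 - 1*13 = 4 - 13 = -9)
x(-56)*f(b) = -9*(-29 + (-1)²)/(-6 - 1) = -9*(-29 + 1)/(-7) = -(-9)*(-28)/7 = -9*4 = -36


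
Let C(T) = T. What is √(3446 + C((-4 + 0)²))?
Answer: √3462 ≈ 58.839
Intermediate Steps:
√(3446 + C((-4 + 0)²)) = √(3446 + (-4 + 0)²) = √(3446 + (-4)²) = √(3446 + 16) = √3462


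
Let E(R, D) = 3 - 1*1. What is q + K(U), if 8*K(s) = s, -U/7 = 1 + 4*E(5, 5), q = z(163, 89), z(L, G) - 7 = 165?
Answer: 1313/8 ≈ 164.13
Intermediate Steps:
z(L, G) = 172 (z(L, G) = 7 + 165 = 172)
E(R, D) = 2 (E(R, D) = 3 - 1 = 2)
q = 172
U = -63 (U = -7*(1 + 4*2) = -7*(1 + 8) = -7*9 = -63)
K(s) = s/8
q + K(U) = 172 + (1/8)*(-63) = 172 - 63/8 = 1313/8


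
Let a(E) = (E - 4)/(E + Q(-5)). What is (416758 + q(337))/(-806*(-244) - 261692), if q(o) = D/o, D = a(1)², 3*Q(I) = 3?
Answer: -561789793/87657744 ≈ -6.4089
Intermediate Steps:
Q(I) = 1 (Q(I) = (⅓)*3 = 1)
a(E) = (-4 + E)/(1 + E) (a(E) = (E - 4)/(E + 1) = (-4 + E)/(1 + E))
D = 9/4 (D = ((-4 + 1)/(1 + 1))² = (-3/2)² = 9/4 ≈ 2.2500)
q(o) = 9/(4*o)
(416758 + q(337))/(-806*(-244) - 261692) = (416758 + (9/4)/337)/(-806*(-244) - 261692) = (416758 + (9/4)*(1/337))/(196664 - 261692) = (416758 + 9/1348)/(-65028) = (561789793/1348)*(-1/65028) = -561789793/87657744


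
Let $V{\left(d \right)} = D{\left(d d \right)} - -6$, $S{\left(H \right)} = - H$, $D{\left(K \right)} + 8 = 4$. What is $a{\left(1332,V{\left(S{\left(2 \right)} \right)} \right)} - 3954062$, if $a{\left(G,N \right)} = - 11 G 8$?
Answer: $-4071278$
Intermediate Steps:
$D{\left(K \right)} = -4$ ($D{\left(K \right)} = -8 + 4 = -4$)
$V{\left(d \right)} = 2$ ($V{\left(d \right)} = -4 - -6 = -4 + 6 = 2$)
$a{\left(G,N \right)} = - 88 G$
$a{\left(1332,V{\left(S{\left(2 \right)} \right)} \right)} - 3954062 = \left(-88\right) 1332 - 3954062 = -117216 - 3954062 = -4071278$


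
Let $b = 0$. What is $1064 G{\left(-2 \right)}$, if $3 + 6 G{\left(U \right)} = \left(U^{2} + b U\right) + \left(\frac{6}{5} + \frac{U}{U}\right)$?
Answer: $\frac{8512}{15} \approx 567.47$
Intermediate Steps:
$G{\left(U \right)} = - \frac{2}{15} + \frac{U^{2}}{6}$ ($G{\left(U \right)} = - \frac{1}{2} + \frac{\left(U^{2} + 0 U\right) + \left(\frac{6}{5} + \frac{U}{U}\right)}{6} = - \frac{1}{2} + \frac{\left(U^{2} + 0\right) + \left(6 \cdot \frac{1}{5} + 1\right)}{6} = - \frac{1}{2} + \frac{U^{2} + \left(\frac{6}{5} + 1\right)}{6} = - \frac{1}{2} + \frac{U^{2} + \frac{11}{5}}{6} = - \frac{1}{2} + \frac{\frac{11}{5} + U^{2}}{6} = - \frac{1}{2} + \left(\frac{11}{30} + \frac{U^{2}}{6}\right) = - \frac{2}{15} + \frac{U^{2}}{6}$)
$1064 G{\left(-2 \right)} = 1064 \left(- \frac{2}{15} + \frac{\left(-2\right)^{2}}{6}\right) = 1064 \left(- \frac{2}{15} + \frac{1}{6} \cdot 4\right) = 1064 \left(- \frac{2}{15} + \frac{2}{3}\right) = 1064 \cdot \frac{8}{15} = \frac{8512}{15}$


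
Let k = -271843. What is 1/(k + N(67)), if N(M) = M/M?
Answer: -1/271842 ≈ -3.6786e-6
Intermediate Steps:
N(M) = 1
1/(k + N(67)) = 1/(-271843 + 1) = 1/(-271842) = -1/271842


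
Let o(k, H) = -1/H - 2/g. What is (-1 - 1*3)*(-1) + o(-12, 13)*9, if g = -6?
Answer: 82/13 ≈ 6.3077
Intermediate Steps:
o(k, H) = ⅓ - 1/H (o(k, H) = -1/H - 2/(-6) = -1/H - 2*(-⅙) = -1/H + ⅓ = ⅓ - 1/H)
(-1 - 1*3)*(-1) + o(-12, 13)*9 = (-1 - 1*3)*(-1) + ((⅓)*(-3 + 13)/13)*9 = (-1 - 3)*(-1) + ((⅓)*(1/13)*10)*9 = -4*(-1) + (10/39)*9 = 4 + 30/13 = 82/13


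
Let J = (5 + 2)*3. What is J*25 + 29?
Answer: 554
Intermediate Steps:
J = 21 (J = 7*3 = 21)
J*25 + 29 = 21*25 + 29 = 525 + 29 = 554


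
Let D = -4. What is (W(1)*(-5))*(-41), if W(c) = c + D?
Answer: -615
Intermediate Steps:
W(c) = -4 + c (W(c) = c - 4 = -4 + c)
(W(1)*(-5))*(-41) = ((-4 + 1)*(-5))*(-41) = -3*(-5)*(-41) = 15*(-41) = -615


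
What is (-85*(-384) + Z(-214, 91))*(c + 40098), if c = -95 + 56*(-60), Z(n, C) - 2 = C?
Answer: 1199435319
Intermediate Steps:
Z(n, C) = 2 + C
c = -3455 (c = -95 - 3360 = -3455)
(-85*(-384) + Z(-214, 91))*(c + 40098) = (-85*(-384) + (2 + 91))*(-3455 + 40098) = (32640 + 93)*36643 = 32733*36643 = 1199435319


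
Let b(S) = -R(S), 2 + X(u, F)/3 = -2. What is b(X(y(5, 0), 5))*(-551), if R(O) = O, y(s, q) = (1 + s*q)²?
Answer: -6612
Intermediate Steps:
y(s, q) = (1 + q*s)²
X(u, F) = -12 (X(u, F) = -6 + 3*(-2) = -6 - 6 = -12)
b(S) = -S
b(X(y(5, 0), 5))*(-551) = -1*(-12)*(-551) = 12*(-551) = -6612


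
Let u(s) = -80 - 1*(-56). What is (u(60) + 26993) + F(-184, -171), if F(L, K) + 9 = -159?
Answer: 26801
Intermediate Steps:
u(s) = -24 (u(s) = -80 + 56 = -24)
F(L, K) = -168 (F(L, K) = -9 - 159 = -168)
(u(60) + 26993) + F(-184, -171) = (-24 + 26993) - 168 = 26969 - 168 = 26801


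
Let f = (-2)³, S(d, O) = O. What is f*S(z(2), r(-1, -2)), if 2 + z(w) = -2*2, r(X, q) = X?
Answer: 8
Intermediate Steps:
z(w) = -6 (z(w) = -2 - 2*2 = -2 - 4 = -6)
f = -8
f*S(z(2), r(-1, -2)) = -8*(-1) = 8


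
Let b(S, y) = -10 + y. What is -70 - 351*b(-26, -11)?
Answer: 7301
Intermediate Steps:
-70 - 351*b(-26, -11) = -70 - 351*(-10 - 11) = -70 - 351*(-21) = -70 + 7371 = 7301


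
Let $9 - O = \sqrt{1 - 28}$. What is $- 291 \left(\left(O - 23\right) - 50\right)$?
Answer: $18624 + 873 i \sqrt{3} \approx 18624.0 + 1512.1 i$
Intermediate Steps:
$O = 9 - 3 i \sqrt{3}$ ($O = 9 - \sqrt{1 - 28} = 9 - \sqrt{-27} = 9 - 3 i \sqrt{3} \approx 9.0 - 5.1962 i$)
$- 291 \left(\left(O - 23\right) - 50\right) = - 291 \left(\left(\left(9 - 3 i \sqrt{3}\right) - 23\right) - 50\right) = - 291 \left(\left(-14 - 3 i \sqrt{3}\right) - 50\right) = - 291 \left(-64 - 3 i \sqrt{3}\right) = 18624 + 873 i \sqrt{3}$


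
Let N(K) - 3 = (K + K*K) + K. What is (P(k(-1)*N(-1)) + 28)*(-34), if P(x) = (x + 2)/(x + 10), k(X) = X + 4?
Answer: -969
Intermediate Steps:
k(X) = 4 + X
N(K) = 3 + K**2 + 2*K (N(K) = 3 + ((K + K*K) + K) = 3 + ((K + K**2) + K) = 3 + (K**2 + 2*K) = 3 + K**2 + 2*K)
P(x) = (2 + x)/(10 + x)
(P(k(-1)*N(-1)) + 28)*(-34) = ((2 + (4 - 1)*(3 + (-1)**2 + 2*(-1)))/(10 + (4 - 1)*(3 + (-1)**2 + 2*(-1))) + 28)*(-34) = ((2 + 3*(3 + 1 - 2))/(10 + 3*(3 + 1 - 2)) + 28)*(-34) = ((2 + 3*2)/(10 + 3*2) + 28)*(-34) = ((2 + 6)/(10 + 6) + 28)*(-34) = (8/16 + 28)*(-34) = ((1/16)*8 + 28)*(-34) = (1/2 + 28)*(-34) = (57/2)*(-34) = -969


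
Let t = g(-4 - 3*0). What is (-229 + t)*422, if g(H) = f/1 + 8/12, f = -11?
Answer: -302996/3 ≈ -1.0100e+5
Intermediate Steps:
g(H) = -31/3 (g(H) = -11/1 + 8/12 = -11*1 + 8*(1/12) = -11 + ⅔ = -31/3)
t = -31/3 ≈ -10.333
(-229 + t)*422 = (-229 - 31/3)*422 = -718/3*422 = -302996/3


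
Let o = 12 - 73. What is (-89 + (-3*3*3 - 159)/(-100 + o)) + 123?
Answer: 5660/161 ≈ 35.155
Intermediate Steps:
o = -61
(-89 + (-3*3*3 - 159)/(-100 + o)) + 123 = (-89 + (-3*3*3 - 159)/(-100 - 61)) + 123 = (-89 + (-9*3 - 159)/(-161)) + 123 = (-89 + (-27 - 159)*(-1/161)) + 123 = (-89 - 186*(-1/161)) + 123 = (-89 + 186/161) + 123 = -14143/161 + 123 = 5660/161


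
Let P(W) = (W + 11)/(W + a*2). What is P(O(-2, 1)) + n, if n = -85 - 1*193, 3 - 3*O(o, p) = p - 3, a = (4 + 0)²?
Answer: -28040/101 ≈ -277.62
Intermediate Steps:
a = 16 (a = 4² = 16)
O(o, p) = 2 - p/3 (O(o, p) = 1 - (p - 3)/3 = 1 - (-3 + p)/3 = 1 + (1 - p/3) = 2 - p/3)
n = -278 (n = -85 - 193 = -278)
P(W) = (11 + W)/(32 + W) (P(W) = (W + 11)/(W + 16*2) = (11 + W)/(W + 32) = (11 + W)/(32 + W))
P(O(-2, 1)) + n = (11 + (2 - ⅓*1))/(32 + (2 - ⅓*1)) - 278 = (11 + (2 - ⅓))/(32 + (2 - ⅓)) - 278 = (11 + 5/3)/(32 + 5/3) - 278 = (38/3)/(101/3) - 278 = (3/101)*(38/3) - 278 = 38/101 - 278 = -28040/101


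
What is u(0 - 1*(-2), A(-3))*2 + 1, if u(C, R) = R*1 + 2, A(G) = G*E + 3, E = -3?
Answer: 29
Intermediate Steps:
A(G) = 3 - 3*G (A(G) = G*(-3) + 3 = -3*G + 3 = 3 - 3*G)
u(C, R) = 2 + R (u(C, R) = R + 2 = 2 + R)
u(0 - 1*(-2), A(-3))*2 + 1 = (2 + (3 - 3*(-3)))*2 + 1 = (2 + (3 + 9))*2 + 1 = (2 + 12)*2 + 1 = 14*2 + 1 = 28 + 1 = 29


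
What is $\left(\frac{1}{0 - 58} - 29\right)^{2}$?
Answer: $\frac{2832489}{3364} \approx 842.0$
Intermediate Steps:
$\left(\frac{1}{0 - 58} - 29\right)^{2} = \left(\frac{1}{-58} - 29\right)^{2} = \left(- \frac{1}{58} - 29\right)^{2} = \left(- \frac{1683}{58}\right)^{2} = \frac{2832489}{3364}$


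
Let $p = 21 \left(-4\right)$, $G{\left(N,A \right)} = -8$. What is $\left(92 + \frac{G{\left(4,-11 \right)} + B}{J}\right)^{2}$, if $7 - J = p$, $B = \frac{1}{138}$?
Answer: $\frac{1332253818289}{157703364} \approx 8447.8$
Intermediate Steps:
$B = \frac{1}{138} \approx 0.0072464$
$p = -84$
$J = 91$ ($J = 7 - -84 = 7 + 84 = 91$)
$\left(92 + \frac{G{\left(4,-11 \right)} + B}{J}\right)^{2} = \left(92 + \frac{-8 + \frac{1}{138}}{91}\right)^{2} = \left(92 - \frac{1103}{12558}\right)^{2} = \left(\frac{1154233}{12558}\right)^{2} = \frac{1332253818289}{157703364}$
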